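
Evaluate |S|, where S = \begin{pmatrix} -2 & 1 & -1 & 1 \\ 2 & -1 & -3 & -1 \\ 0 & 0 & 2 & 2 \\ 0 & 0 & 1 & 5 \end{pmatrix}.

The determinant is 0.

S is block upper-triangular with a 2×2 block and a 2×2 block on the diagonal, so its determinant equals the product of the determinants of the diagonal blocks.
det of the 2×2 block = 0
det of the 2×2 block = 8
det = (0)·(8) = 0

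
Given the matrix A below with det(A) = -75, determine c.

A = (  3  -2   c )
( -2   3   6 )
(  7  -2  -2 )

Expanding along the row containing c, det(A) is linear in c: det(A) = (-17)·c + (-58).
Set (-17)·c + (-58) = -75  ⇒  (-17)·c = -17  ⇒  c = 1.

c = 1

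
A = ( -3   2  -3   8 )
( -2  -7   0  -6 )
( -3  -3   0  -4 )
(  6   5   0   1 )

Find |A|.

Expand along column 3 (it has 3 zeros):
  + (-3) · M_13   where M_13 = det([-2 -7 -6; -3 -3 -4; 6 5 1]) = 95
det = (+1)·(-3)·(95) = -285

|A| = -285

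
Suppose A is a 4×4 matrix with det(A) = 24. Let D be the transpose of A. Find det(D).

24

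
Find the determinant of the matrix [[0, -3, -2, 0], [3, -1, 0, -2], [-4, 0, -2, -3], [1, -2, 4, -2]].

Expand along row 1 (it has 2 zeros):
  − (-3) · M_12   where M_12 = det([3 0 -2; -4 -2 -3; 1 4 -2]) = 76
  + (-2) · M_13   where M_13 = det([3 -1 -2; -4 0 -3; 1 -2 -2]) = -23
det = (-1)·(-3)·(76) + (+1)·(-2)·(-23) = 274

274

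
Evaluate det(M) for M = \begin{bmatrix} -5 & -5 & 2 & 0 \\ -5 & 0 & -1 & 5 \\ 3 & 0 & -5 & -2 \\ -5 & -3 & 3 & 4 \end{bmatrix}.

det(M) = 335

Expand along column 2 (it has 2 zeros):
  − (-5) · M_12   where M_12 = det([-5 -1 5; 3 -5 -2; -5 3 4]) = -8
  + (-3) · M_42   where M_42 = det([-5 2 0; -5 -1 5; 3 -5 -2]) = -125
det = (-1)·(-5)·(-8) + (+1)·(-3)·(-125) = 335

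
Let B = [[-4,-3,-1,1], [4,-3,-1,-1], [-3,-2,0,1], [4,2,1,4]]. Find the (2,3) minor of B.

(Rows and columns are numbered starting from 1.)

The minor is -6.

Delete row 2 and column 3; the remaining 3×3 submatrix is [-4 -3 1; -3 -2 1; 4 2 4].
Its determinant is -6.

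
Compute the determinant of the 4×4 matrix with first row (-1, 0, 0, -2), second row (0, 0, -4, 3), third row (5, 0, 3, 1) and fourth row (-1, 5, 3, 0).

Expand along column 2 (it has 3 zeros):
  + (5) · M_42   where M_42 = det([-1 0 -2; 0 -4 3; 5 3 1]) = -27
det = (+1)·(5)·(-27) = -135

-135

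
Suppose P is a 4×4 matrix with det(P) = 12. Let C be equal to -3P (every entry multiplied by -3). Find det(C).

det(C) = 972

For a 4×4 matrix, det(-3P) = (-3)^4·det(P) = 81·det(P).
det(C) = (81)·(12) = 972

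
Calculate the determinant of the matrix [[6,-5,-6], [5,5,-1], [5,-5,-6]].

Expand along row 1:
  + 6 · |5 -1; -5 -6| = 6·(-30 − 5) = -210
  − (-5) · |5 -1; 5 -6| = −(-5)·(-30 − (-5)) = -125
  + (-6) · |5 5; 5 -5| = (-6)·(-25 − 25) = 300
Sum: (-210) + (-125) + (300) = -35

The determinant is -35.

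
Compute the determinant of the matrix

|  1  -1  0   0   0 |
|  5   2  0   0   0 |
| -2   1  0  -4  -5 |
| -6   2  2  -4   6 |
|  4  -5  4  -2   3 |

-924

The matrix is block lower-triangular with a 2×2 block and a 3×3 block on the diagonal, so its determinant equals the product of the determinants of the diagonal blocks.
det of the 2×2 block = 7
det of the 3×3 block = -132
det = (7)·(-132) = -924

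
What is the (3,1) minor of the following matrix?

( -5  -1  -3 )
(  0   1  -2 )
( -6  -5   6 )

Delete row 3 and column 1; the remaining 2×2 submatrix is [-1 -3; 1 -2].
Its determinant is (-1)·(-2) − (-3)·1 = 5.

The minor is 5.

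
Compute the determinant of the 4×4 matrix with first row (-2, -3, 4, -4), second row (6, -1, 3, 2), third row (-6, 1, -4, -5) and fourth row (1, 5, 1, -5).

Expand along row 1:
  + (-2) · M_11   where M_11 = det([-1 3 2; 1 -4 -5; 5 1 -5]) = -43
  − (-3) · M_12   where M_12 = det([6 3 2; -6 -4 -5; 1 1 -5]) = 41
  + (4) · M_13   where M_13 = det([6 -1 2; -6 1 -5; 1 5 -5]) = 93
  − (-4) · M_14   where M_14 = det([6 -1 3; -6 1 -4; 1 5 1]) = 31
det = (+1)·(-2)·(-43) + (-1)·(-3)·(41) + (+1)·(4)·(93) + (-1)·(-4)·(31) = 705

The determinant is 705.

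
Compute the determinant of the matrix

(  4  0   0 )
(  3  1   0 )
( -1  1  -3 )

The determinant is -12.

The matrix is lower triangular, so the determinant is the product of the diagonal entries:
det = (4) · (1) · (-3) = -12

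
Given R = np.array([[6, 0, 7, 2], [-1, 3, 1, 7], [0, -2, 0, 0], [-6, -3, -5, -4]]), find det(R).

-228

Expand along row 3 (it has 3 zeros):
  − (-2) · M_32   where M_32 = det([6 7 2; -1 1 7; -6 -5 -4]) = -114
det = (-1)·(-2)·(-114) = -228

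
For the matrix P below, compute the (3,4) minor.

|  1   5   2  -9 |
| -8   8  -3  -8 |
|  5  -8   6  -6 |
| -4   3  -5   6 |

Delete row 3 and column 4; the remaining 3×3 submatrix is [1 5 2; -8 8 -3; -4 3 -5].
Its determinant is -155.

-155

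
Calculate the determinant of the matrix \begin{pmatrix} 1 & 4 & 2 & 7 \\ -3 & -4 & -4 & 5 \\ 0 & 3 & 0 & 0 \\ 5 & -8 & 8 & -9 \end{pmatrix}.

Expand along row 3 (it has 3 zeros):
  − (3) · M_32   where M_32 = det([1 2 7; -3 -4 5; 5 8 -9]) = -36
det = (-1)·(3)·(-36) = 108

108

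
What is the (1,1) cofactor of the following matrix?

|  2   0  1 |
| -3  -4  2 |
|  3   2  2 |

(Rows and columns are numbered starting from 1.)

-12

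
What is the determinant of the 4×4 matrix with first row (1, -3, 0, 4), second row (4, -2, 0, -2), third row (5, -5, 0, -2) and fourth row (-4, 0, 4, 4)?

Expand along column 3 (it has 3 zeros):
  − (4) · M_43   where M_43 = det([1 -3 4; 4 -2 -2; 5 -5 -2]) = -40
det = (-1)·(4)·(-40) = 160

The determinant is 160.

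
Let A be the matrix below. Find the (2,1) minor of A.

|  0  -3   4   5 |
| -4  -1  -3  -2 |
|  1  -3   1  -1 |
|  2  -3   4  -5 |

The minor is -90.

Delete row 2 and column 1; the remaining 3×3 submatrix is [-3 4 5; -3 1 -1; -3 4 -5].
Its determinant is -90.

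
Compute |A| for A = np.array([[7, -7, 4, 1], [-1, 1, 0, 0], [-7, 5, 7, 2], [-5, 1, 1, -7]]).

-62

Expand along row 2 (it has 2 zeros):
  − (-1) · M_21   where M_21 = det([-7 4 1; 5 7 2; 1 1 -7]) = 503
  + (1) · M_22   where M_22 = det([7 4 1; -7 7 2; -5 1 -7]) = -565
det = (-1)·(-1)·(503) + (+1)·(1)·(-565) = -62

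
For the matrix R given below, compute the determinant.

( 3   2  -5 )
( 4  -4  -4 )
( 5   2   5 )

-256

Expand along column 1:
  + 3 · |-4 -4; 2 5| = 3·(-20 − (-8)) = -36
  − 4 · |2 -5; 2 5| = −4·(10 − (-10)) = -80
  + 5 · |2 -5; -4 -4| = 5·(-8 − 20) = -140
Sum: (-36) + (-80) + (-140) = -256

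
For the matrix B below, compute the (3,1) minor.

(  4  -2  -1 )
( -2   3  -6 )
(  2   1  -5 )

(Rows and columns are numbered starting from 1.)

Delete row 3 and column 1; the remaining 2×2 submatrix is [-2 -1; 3 -6].
Its determinant is (-2)·(-6) − (-1)·3 = 15.

The minor is 15.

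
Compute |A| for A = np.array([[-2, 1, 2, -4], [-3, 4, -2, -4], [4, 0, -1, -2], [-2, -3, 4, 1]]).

61

Expand along row 3 (it has 1 zero):
  + (4) · M_31   where M_31 = det([1 2 -4; 4 -2 -4; -3 4 1]) = -10
  + (-1) · M_33   where M_33 = det([-2 1 -4; -3 4 -4; -2 -3 1]) = -41
  − (-2) · M_34   where M_34 = det([-2 1 2; -3 4 -2; -2 -3 4]) = 30
det = (+1)·(4)·(-10) + (+1)·(-1)·(-41) + (-1)·(-2)·(30) = 61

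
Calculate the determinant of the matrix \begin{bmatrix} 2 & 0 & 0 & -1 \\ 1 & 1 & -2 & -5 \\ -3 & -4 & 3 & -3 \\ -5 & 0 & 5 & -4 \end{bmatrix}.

The determinant is 290.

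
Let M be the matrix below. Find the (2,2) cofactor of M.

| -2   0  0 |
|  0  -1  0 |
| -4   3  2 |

Delete row 2 and column 2; the remaining 2×2 submatrix is [-2 0; -4 2].
Its determinant is (-2)·2 − 0·(-4) = -4.
The cofactor carries sign (−1)^(2+2) = +1, so C_{2,2} = +(-4) = -4.

-4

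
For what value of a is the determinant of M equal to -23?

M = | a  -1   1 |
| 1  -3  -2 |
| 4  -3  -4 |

-6

Expanding along the column containing a, det(M) is linear in a: det(M) = (6)·a + (13).
Set (6)·a + (13) = -23  ⇒  (6)·a = -36  ⇒  a = -6.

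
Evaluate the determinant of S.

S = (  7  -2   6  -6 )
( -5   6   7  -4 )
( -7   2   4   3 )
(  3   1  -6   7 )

Expand along row 1:
  + (7) · M_11   where M_11 = det([6 7 -4; 2 4 3; 1 -6 7]) = 263
  − (-2) · M_12   where M_12 = det([-5 7 -4; -7 4 3; 3 -6 7]) = 56
  + (6) · M_13   where M_13 = det([-5 6 -4; -7 2 3; 3 1 7]) = 345
  − (-6) · M_14   where M_14 = det([-5 6 7; -7 2 4; 3 1 -6]) = -191
det = (+1)·(7)·(263) + (-1)·(-2)·(56) + (+1)·(6)·(345) + (-1)·(-6)·(-191) = 2877

The determinant is 2877.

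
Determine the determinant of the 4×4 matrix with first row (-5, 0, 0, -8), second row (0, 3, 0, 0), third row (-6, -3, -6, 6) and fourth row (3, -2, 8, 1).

1530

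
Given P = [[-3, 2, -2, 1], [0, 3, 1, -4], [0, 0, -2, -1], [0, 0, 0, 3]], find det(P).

The determinant is 54.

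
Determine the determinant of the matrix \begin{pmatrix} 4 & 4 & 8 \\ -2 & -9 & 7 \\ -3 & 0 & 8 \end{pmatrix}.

Expand along column 2:
  − 4 · |-2 7; -3 8| = −4·(-16 − (-21)) = -20
  + (-9) · |4 8; -3 8| = (-9)·(32 − (-24)) = -504
Sum: (-20) + (-504) = -524

-524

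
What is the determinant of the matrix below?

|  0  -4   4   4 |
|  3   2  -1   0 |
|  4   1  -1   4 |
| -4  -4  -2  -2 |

The determinant is 184.

Expand along row 1 (it has 1 zero):
  − (-4) · M_12   where M_12 = det([3 -1 0; 4 -1 4; -4 -2 -2]) = 38
  + (4) · M_13   where M_13 = det([3 2 0; 4 1 4; -4 -4 -2]) = 26
  − (4) · M_14   where M_14 = det([3 2 -1; 4 1 -1; -4 -4 -2]) = 18
det = (-1)·(-4)·(38) + (+1)·(4)·(26) + (-1)·(4)·(18) = 184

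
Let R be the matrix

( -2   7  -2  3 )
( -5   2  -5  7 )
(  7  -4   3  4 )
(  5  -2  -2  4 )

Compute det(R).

Expand along row 1:
  + (-2) · M_11   where M_11 = det([2 -5 7; -4 3 4; -2 -2 4]) = 98
  − (7) · M_12   where M_12 = det([-5 -5 7; 7 3 4; 5 -2 4]) = -263
  + (-2) · M_13   where M_13 = det([-5 2 7; 7 -4 4; 5 -2 4]) = 66
  − (3) · M_14   where M_14 = det([-5 2 -5; 7 -4 3; 5 -2 -2]) = -42
det = (+1)·(-2)·(98) + (-1)·(7)·(-263) + (+1)·(-2)·(66) + (-1)·(3)·(-42) = 1639

det(R) = 1639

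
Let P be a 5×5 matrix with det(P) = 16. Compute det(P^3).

4096

det(P^3) = (det P)^3 = (16)^3 = 4096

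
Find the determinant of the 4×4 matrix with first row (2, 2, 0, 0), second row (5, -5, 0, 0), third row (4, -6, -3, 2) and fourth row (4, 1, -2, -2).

The determinant is -200.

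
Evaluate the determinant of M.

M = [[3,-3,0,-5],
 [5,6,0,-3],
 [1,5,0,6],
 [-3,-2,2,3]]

The determinant is -314.

Expand along column 3 (it has 3 zeros):
  − (2) · M_43   where M_43 = det([3 -3 -5; 5 6 -3; 1 5 6]) = 157
det = (-1)·(2)·(157) = -314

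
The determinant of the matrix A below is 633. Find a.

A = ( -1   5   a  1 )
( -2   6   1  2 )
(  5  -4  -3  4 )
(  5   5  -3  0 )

3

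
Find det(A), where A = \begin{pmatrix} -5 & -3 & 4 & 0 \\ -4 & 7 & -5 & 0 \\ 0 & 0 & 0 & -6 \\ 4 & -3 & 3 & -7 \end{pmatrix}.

Expand along row 3 (it has 3 zeros):
  − (-6) · M_34   where M_34 = det([-5 -3 4; -4 7 -5; 4 -3 3]) = -70
det = (-1)·(-6)·(-70) = -420

-420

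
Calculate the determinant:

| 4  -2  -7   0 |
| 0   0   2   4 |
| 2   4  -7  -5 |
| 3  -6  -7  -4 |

The determinant is -52.

Expand along row 2 (it has 2 zeros):
  − (2) · M_23   where M_23 = det([4 -2 0; 2 4 -5; 3 -6 -4]) = -170
  + (4) · M_24   where M_24 = det([4 -2 -7; 2 4 -7; 3 -6 -7]) = -98
det = (-1)·(2)·(-170) + (+1)·(4)·(-98) = -52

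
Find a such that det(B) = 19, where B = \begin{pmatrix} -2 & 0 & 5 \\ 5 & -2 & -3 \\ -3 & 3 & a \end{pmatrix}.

-2

Expanding along the row containing a, det(B) is linear in a: det(B) = (4)·a + (27).
Set (4)·a + (27) = 19  ⇒  (4)·a = -8  ⇒  a = -2.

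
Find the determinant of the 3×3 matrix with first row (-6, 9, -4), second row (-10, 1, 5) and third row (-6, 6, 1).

210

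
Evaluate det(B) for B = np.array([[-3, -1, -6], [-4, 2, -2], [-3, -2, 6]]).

-138

Expand along row 1:
  + (-3) · |2 -2; -2 6| = (-3)·(12 − 4) = -24
  − (-1) · |-4 -2; -3 6| = −(-1)·(-24 − 6) = -30
  + (-6) · |-4 2; -3 -2| = (-6)·(8 − (-6)) = -84
Sum: (-24) + (-30) + (-84) = -138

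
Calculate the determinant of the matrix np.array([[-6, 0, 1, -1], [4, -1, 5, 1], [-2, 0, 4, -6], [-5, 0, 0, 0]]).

The determinant is -10.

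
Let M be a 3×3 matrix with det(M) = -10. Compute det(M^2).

det(M^2) = (det M)^2 = (-10)^2 = 100

100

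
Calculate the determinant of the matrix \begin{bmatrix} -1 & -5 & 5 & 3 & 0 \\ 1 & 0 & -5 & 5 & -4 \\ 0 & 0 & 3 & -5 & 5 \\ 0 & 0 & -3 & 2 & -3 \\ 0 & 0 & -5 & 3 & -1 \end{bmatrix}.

The matrix is block upper-triangular with a 2×2 block and a 3×3 block on the diagonal, so its determinant equals the product of the determinants of the diagonal blocks.
det of the 2×2 block = 5
det of the 3×3 block = -34
det = (5)·(-34) = -170

-170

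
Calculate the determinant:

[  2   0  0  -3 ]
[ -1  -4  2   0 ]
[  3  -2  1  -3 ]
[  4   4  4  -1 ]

108

Expand along row 1 (it has 2 zeros):
  + (2) · M_11   where M_11 = det([-4 2 0; -2 1 -3; 4 4 -1]) = -72
  − (-3) · M_14   where M_14 = det([-1 -4 2; 3 -2 1; 4 4 4]) = 84
det = (+1)·(2)·(-72) + (-1)·(-3)·(84) = 108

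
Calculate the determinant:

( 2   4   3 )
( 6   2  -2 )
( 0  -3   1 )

-86

Expand along column 1:
  + 2 · |2 -2; -3 1| = 2·(2 − 6) = -8
  − 6 · |4 3; -3 1| = −6·(4 − (-9)) = -78
Sum: (-8) + (-78) = -86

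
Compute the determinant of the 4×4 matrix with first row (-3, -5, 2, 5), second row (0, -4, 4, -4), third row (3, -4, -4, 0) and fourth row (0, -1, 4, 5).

Expand along column 1 (it has 2 zeros):
  + (-3) · M_11   where M_11 = det([-4 4 -4; -4 -4 0; -1 4 5]) = 240
  + (3) · M_31   where M_31 = det([-5 2 5; -4 4 -4; -1 4 5]) = -192
det = (+1)·(-3)·(240) + (+1)·(3)·(-192) = -1296

-1296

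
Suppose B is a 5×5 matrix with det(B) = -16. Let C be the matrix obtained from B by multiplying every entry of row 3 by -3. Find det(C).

det(C) = 48

Scaling one row by -3 multiplies the determinant by -3.
det(C) = (-3)·(-16) = 48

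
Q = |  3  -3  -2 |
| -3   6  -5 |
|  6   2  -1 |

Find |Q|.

|Q| = 195

Expand along row 1:
  + 3 · |6 -5; 2 -1| = 3·(-6 − (-10)) = 12
  − (-3) · |-3 -5; 6 -1| = −(-3)·(3 − (-30)) = 99
  + (-2) · |-3 6; 6 2| = (-2)·(-6 − 36) = 84
Sum: (12) + (99) + (84) = 195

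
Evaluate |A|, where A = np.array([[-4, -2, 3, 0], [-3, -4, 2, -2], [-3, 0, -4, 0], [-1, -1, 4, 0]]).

Expand along column 4 (it has 3 zeros):
  + (-2) · M_24   where M_24 = det([-4 -2 3; -3 0 -4; -1 -1 4]) = -7
det = (+1)·(-2)·(-7) = 14

The determinant is 14.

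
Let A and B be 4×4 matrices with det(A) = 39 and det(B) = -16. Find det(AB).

-624

det(AB) = det(A)·det(B) = (39)·(-16) = -624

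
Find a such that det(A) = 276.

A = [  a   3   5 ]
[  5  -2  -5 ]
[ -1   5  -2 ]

Expanding along the row containing a, det(A) is linear in a: det(A) = (29)·a + (160).
Set (29)·a + (160) = 276  ⇒  (29)·a = 116  ⇒  a = 4.

a = 4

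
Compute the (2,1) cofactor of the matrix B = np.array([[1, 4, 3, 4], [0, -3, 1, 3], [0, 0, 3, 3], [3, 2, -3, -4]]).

Delete row 2 and column 1; the remaining 3×3 submatrix is [4 3 4; 0 3 3; 2 -3 -4].
Its determinant is -18.
The cofactor carries sign (−1)^(2+1) = −1, so C_{2,1} = −(-18) = 18.

18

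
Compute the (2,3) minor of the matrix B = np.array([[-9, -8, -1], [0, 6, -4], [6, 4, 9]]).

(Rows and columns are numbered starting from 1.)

The minor is 12.

Delete row 2 and column 3; the remaining 2×2 submatrix is [-9 -8; 6 4].
Its determinant is (-9)·4 − (-8)·6 = 12.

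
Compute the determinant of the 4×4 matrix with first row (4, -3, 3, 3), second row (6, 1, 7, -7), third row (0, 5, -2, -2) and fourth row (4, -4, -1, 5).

668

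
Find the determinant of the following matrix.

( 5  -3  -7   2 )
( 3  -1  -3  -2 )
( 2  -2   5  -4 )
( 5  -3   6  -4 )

200

Expand along row 1:
  + (5) · M_11   where M_11 = det([-1 -3 -2; -2 5 -4; -3 6 -4]) = -22
  − (-3) · M_12   where M_12 = det([3 -3 -2; 2 5 -4; 5 6 -4]) = 74
  + (-7) · M_13   where M_13 = det([3 -1 -2; 2 -2 -4; 5 -3 -4]) = -8
  − (2) · M_14   where M_14 = det([3 -1 -3; 2 -2 5; 5 -3 6]) = -16
det = (+1)·(5)·(-22) + (-1)·(-3)·(74) + (+1)·(-7)·(-8) + (-1)·(2)·(-16) = 200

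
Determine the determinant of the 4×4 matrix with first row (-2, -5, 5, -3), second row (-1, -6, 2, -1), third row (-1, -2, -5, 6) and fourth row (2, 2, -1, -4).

The determinant is 159.

Expand along row 1:
  + (-2) · M_11   where M_11 = det([-6 2 -1; -2 -5 6; 2 -1 -4]) = -160
  − (-5) · M_12   where M_12 = det([-1 2 -1; -1 -5 6; 2 -1 -4]) = -21
  + (5) · M_13   where M_13 = det([-1 -6 -1; -1 -2 6; 2 2 -4]) = -46
  − (-3) · M_14   where M_14 = det([-1 -6 2; -1 -2 -5; 2 2 -1]) = 58
det = (+1)·(-2)·(-160) + (-1)·(-5)·(-21) + (+1)·(5)·(-46) + (-1)·(-3)·(58) = 159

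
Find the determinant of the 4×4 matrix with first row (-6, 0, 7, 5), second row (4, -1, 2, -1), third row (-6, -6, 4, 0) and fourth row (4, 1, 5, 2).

Expand along row 1 (it has 1 zero):
  + (-6) · M_11   where M_11 = det([-1 2 -1; -6 4 0; 1 5 2]) = 50
  + (7) · M_13   where M_13 = det([4 -1 -1; -6 -6 0; 4 1 2]) = -78
  − (5) · M_14   where M_14 = det([4 -1 2; -6 -6 4; 4 1 5]) = -146
det = (+1)·(-6)·(50) + (+1)·(7)·(-78) + (-1)·(5)·(-146) = -116

-116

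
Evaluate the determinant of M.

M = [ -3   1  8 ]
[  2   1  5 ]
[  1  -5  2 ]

det(M) = -168

Expand along row 1:
  + (-3) · |1 5; -5 2| = (-3)·(2 − (-25)) = -81
  − 1 · |2 5; 1 2| = −1·(4 − 5) = 1
  + 8 · |2 1; 1 -5| = 8·(-10 − 1) = -88
Sum: (-81) + (1) + (-88) = -168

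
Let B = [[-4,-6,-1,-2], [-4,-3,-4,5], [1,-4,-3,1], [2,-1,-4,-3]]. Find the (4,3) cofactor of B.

The cofactor is 160.

Delete row 4 and column 3; the remaining 3×3 submatrix is [-4 -6 -2; -4 -3 5; 1 -4 1].
Its determinant is -160.
The cofactor carries sign (−1)^(4+3) = −1, so C_{4,3} = −(-160) = 160.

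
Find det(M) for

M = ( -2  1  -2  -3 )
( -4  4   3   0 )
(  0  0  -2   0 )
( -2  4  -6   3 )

Expand along row 3 (it has 3 zeros):
  + (-2) · M_33   where M_33 = det([-2 1 -3; -4 4 0; -2 4 3]) = 12
det = (+1)·(-2)·(12) = -24

-24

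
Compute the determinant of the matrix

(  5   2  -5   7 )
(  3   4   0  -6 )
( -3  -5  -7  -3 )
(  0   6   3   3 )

Expand along row 2 (it has 1 zero):
  − (3) · M_21   where M_21 = det([2 -5 7; -5 -7 -3; 6 3 3]) = 180
  + (4) · M_22   where M_22 = det([5 -5 7; -3 -7 -3; 0 3 3]) = -168
  + (-6) · M_24   where M_24 = det([5 2 -5; -3 -5 -7; 0 6 3]) = 243
det = (-1)·(3)·(180) + (+1)·(4)·(-168) + (+1)·(-6)·(243) = -2670

The determinant is -2670.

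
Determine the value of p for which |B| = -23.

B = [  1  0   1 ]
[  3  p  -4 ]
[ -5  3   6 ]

Expanding along the row containing p, det(B) is linear in p: det(B) = (11)·p + (21).
Set (11)·p + (21) = -23  ⇒  (11)·p = -44  ⇒  p = -4.

-4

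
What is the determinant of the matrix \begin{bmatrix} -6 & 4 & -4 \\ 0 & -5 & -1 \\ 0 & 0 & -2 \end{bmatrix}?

-60

The matrix is upper triangular, so the determinant is the product of the diagonal entries:
det = (-6) · (-5) · (-2) = -60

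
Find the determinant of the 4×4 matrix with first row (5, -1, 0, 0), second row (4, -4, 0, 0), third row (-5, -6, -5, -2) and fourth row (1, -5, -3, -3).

The determinant is -144.

The matrix is block lower-triangular with a 2×2 block and a 2×2 block on the diagonal, so its determinant equals the product of the determinants of the diagonal blocks.
det of the 2×2 block = -16
det of the 2×2 block = 9
det = (-16)·(9) = -144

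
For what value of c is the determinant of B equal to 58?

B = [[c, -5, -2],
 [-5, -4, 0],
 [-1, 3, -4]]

Expanding along the row containing c, det(B) is linear in c: det(B) = (16)·c + (138).
Set (16)·c + (138) = 58  ⇒  (16)·c = -80  ⇒  c = -5.

-5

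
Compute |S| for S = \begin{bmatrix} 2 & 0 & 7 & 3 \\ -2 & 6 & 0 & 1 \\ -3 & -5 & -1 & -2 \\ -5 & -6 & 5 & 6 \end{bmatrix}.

Expand along row 1 (it has 1 zero):
  + (2) · M_11   where M_11 = det([6 0 1; -5 -1 -2; -6 5 6]) = -7
  + (7) · M_13   where M_13 = det([-2 6 1; -3 -5 -2; -5 -6 6]) = 245
  − (3) · M_14   where M_14 = det([-2 6 0; -3 -5 -1; -5 -6 5]) = 182
det = (+1)·(2)·(-7) + (+1)·(7)·(245) + (-1)·(3)·(182) = 1155

1155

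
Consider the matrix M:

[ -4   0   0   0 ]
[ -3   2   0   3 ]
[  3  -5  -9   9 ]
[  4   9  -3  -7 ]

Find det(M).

Expand along row 1 (it has 3 zeros):
  + (-4) · M_11   where M_11 = det([2 0 3; -5 -9 9; 9 -3 -7]) = 468
det = (+1)·(-4)·(468) = -1872

-1872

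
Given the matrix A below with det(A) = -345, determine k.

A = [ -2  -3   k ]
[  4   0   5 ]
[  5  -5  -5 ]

k = 8

Expanding along the row containing k, det(A) is linear in k: det(A) = (-20)·k + (-185).
Set (-20)·k + (-185) = -345  ⇒  (-20)·k = -160  ⇒  k = 8.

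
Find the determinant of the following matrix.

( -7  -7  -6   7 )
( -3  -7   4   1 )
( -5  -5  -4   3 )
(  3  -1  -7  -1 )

Expand along row 1:
  + (-7) · M_11   where M_11 = det([-7 4 1; -5 -4 3; -1 -7 -1]) = -176
  − (-7) · M_12   where M_12 = det([-3 4 1; -5 -4 3; 3 -7 -1]) = -12
  + (-6) · M_13   where M_13 = det([-3 -7 1; -5 -5 3; 3 -1 -1]) = -32
  − (7) · M_14   where M_14 = det([-3 -7 4; -5 -5 -4; 3 -1 -7]) = 316
det = (+1)·(-7)·(-176) + (-1)·(-7)·(-12) + (+1)·(-6)·(-32) + (-1)·(7)·(316) = -872

-872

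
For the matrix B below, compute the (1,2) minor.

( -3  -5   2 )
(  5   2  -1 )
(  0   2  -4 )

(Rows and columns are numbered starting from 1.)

Delete row 1 and column 2; the remaining 2×2 submatrix is [5 -1; 0 -4].
Its determinant is 5·(-4) − (-1)·0 = -20.

-20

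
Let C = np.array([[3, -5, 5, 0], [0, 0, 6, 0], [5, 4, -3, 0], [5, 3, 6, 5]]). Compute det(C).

-1110

Expand along row 2 (it has 3 zeros):
  − (6) · M_23   where M_23 = det([3 -5 0; 5 4 0; 5 3 5]) = 185
det = (-1)·(6)·(185) = -1110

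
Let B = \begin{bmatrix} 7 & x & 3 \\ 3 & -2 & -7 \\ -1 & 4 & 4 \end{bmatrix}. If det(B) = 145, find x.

5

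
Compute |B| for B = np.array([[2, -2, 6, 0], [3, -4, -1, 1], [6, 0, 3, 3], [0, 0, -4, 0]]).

det(B) = -72

Expand along row 4 (it has 3 zeros):
  − (-4) · M_43   where M_43 = det([2 -2 0; 3 -4 1; 6 0 3]) = -18
det = (-1)·(-4)·(-18) = -72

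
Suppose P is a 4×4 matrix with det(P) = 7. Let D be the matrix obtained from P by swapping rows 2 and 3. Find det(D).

Swapping two rows multiplies the determinant by −1.
det(D) = (-1)·(7) = -7

The determinant is -7.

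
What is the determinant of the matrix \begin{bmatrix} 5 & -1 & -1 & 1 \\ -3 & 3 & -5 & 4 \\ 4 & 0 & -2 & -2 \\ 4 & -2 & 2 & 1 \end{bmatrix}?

20

Expand along row 3 (it has 1 zero):
  + (4) · M_31   where M_31 = det([-1 -1 1; 3 -5 4; -2 2 1]) = 20
  + (-2) · M_33   where M_33 = det([5 -1 1; -3 3 4; 4 -2 1]) = 30
  − (-2) · M_34   where M_34 = det([5 -1 -1; -3 3 -5; 4 -2 2]) = 0
det = (+1)·(4)·(20) + (+1)·(-2)·(30) + (-1)·(-2)·(0) = 20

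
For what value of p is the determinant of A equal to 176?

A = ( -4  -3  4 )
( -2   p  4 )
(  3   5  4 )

Expanding along the column containing p, det(A) is linear in p: det(A) = (-28)·p + (-20).
Set (-28)·p + (-20) = 176  ⇒  (-28)·p = 196  ⇒  p = -7.

p = -7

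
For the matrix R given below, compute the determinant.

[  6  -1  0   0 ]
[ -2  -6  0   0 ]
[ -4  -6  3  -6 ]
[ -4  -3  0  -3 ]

342

R is block lower-triangular with a 2×2 block and a 2×2 block on the diagonal, so its determinant equals the product of the determinants of the diagonal blocks.
det of the 2×2 block = -38
det of the 2×2 block = -9
det = (-38)·(-9) = 342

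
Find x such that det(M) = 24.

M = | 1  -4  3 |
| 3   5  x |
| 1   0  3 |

Expanding along the column containing x, det(M) is linear in x: det(M) = (-4)·x + (36).
Set (-4)·x + (36) = 24  ⇒  (-4)·x = -12  ⇒  x = 3.

x = 3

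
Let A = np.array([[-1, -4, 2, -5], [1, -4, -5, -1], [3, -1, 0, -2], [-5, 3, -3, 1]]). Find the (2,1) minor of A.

The minor is -1.

Delete row 2 and column 1; the remaining 3×3 submatrix is [-4 2 -5; -1 0 -2; 3 -3 1].
Its determinant is -1.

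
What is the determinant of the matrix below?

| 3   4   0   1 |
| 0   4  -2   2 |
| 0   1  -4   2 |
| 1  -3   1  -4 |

Expand along column 1 (it has 2 zeros):
  + (3) · M_11   where M_11 = det([4 -2 2; 1 -4 2; -3 1 -4]) = 38
  − (1) · M_41   where M_41 = det([4 0 1; 4 -2 2; 1 -4 2]) = 2
det = (+1)·(3)·(38) + (-1)·(1)·(2) = 112

112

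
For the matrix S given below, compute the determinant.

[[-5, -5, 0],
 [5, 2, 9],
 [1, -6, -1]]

det(S) = -330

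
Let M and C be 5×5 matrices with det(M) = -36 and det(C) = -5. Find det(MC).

180

det(MC) = det(M)·det(C) = (-36)·(-5) = 180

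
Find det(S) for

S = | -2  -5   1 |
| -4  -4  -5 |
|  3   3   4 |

det(S) = -3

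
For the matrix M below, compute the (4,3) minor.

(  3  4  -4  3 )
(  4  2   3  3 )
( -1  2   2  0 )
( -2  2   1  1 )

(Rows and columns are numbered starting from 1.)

0

Delete row 4 and column 3; the remaining 3×3 submatrix is [3 4 3; 4 2 3; -1 2 0].
Its determinant is 0.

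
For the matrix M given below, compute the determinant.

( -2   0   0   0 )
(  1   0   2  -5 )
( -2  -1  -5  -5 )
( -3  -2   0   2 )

-148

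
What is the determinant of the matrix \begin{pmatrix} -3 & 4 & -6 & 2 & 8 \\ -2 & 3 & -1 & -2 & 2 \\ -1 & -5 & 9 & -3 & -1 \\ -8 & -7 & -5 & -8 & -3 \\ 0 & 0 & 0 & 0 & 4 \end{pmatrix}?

6120

Expand along row 5 (it has 4 zeros):
  + (4) · M_55   where M_55 = det([-3 4 -6 2; -2 3 -1 -2; -1 -5 9 -3; -8 -7 -5 -8]) = 1530
det = (+1)·(4)·(1530) = 6120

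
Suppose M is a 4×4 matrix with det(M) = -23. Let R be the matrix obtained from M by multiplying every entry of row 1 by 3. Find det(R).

Scaling one row by 3 multiplies the determinant by 3.
det(R) = (3)·(-23) = -69

|R| = -69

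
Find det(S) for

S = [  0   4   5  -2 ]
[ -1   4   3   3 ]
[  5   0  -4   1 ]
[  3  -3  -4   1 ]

Expand along row 1 (it has 1 zero):
  − (4) · M_12   where M_12 = det([-1 3 3; 5 -4 1; 3 -4 1]) = -30
  + (5) · M_13   where M_13 = det([-1 4 3; 5 0 1; 3 -3 1]) = -56
  − (-2) · M_14   where M_14 = det([-1 4 3; 5 0 -4; 3 -3 -4]) = -1
det = (-1)·(4)·(-30) + (+1)·(5)·(-56) + (-1)·(-2)·(-1) = -162

-162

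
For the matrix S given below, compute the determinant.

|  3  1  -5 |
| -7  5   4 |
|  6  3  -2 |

det(S) = 199

Expand along column 1:
  + 3 · |5 4; 3 -2| = 3·(-10 − 12) = -66
  − (-7) · |1 -5; 3 -2| = −(-7)·(-2 − (-15)) = 91
  + 6 · |1 -5; 5 4| = 6·(4 − (-25)) = 174
Sum: (-66) + (91) + (174) = 199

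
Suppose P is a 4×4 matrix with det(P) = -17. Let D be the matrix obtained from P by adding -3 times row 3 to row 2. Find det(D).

|D| = -17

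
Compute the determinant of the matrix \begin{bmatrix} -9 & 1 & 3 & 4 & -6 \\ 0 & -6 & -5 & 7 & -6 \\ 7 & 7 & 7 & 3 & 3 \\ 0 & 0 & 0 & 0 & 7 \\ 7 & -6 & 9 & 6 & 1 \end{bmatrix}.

86779

Expand along row 4 (it has 4 zeros):
  − (7) · M_45   where M_45 = det([-9 1 3 4; 0 -6 -5 7; 7 7 7 3; 7 -6 9 6]) = -12397
det = (-1)·(7)·(-12397) = 86779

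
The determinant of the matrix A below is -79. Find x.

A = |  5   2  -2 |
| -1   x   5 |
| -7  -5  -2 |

Expanding along the column containing x, det(A) is linear in x: det(A) = (-24)·x + (41).
Set (-24)·x + (41) = -79  ⇒  (-24)·x = -120  ⇒  x = 5.

5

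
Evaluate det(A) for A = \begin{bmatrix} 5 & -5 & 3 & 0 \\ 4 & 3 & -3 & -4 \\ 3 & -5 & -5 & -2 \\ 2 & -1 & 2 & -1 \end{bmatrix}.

Expand along row 1 (it has 1 zero):
  + (5) · M_11   where M_11 = det([3 -3 -4; -5 -5 -2; -1 2 -1]) = 96
  − (-5) · M_12   where M_12 = det([4 -3 -4; 3 -5 -2; 2 2 -1]) = -25
  + (3) · M_13   where M_13 = det([4 3 -4; 3 -5 -2; 2 -1 -1]) = -19
det = (+1)·(5)·(96) + (-1)·(-5)·(-25) + (+1)·(3)·(-19) = 298

The determinant is 298.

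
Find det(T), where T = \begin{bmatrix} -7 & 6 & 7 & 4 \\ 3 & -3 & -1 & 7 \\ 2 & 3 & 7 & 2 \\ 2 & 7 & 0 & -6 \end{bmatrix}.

Expand along row 4 (it has 1 zero):
  − (2) · M_41   where M_41 = det([6 7 4; -3 -1 7; 3 7 2]) = -189
  + (7) · M_42   where M_42 = det([-7 7 4; 3 -1 7; 2 7 2]) = 505
  + (-6) · M_44   where M_44 = det([-7 6 7; 3 -3 -1; 2 3 7]) = 93
det = (-1)·(2)·(-189) + (+1)·(7)·(505) + (+1)·(-6)·(93) = 3355

det(T) = 3355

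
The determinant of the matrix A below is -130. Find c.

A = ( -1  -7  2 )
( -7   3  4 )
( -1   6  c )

Expanding along the column containing c, det(A) is linear in c: det(A) = (-52)·c + (-26).
Set (-52)·c + (-26) = -130  ⇒  (-52)·c = -104  ⇒  c = 2.

c = 2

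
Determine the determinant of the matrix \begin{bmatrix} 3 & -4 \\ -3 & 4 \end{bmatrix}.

0

det = 3·4 − (-4)·(-3) = 12 − 12 = 0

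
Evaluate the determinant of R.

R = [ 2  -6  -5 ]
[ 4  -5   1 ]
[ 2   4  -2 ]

-178

Expand along row 1:
  + 2 · |-5 1; 4 -2| = 2·(10 − 4) = 12
  − (-6) · |4 1; 2 -2| = −(-6)·(-8 − 2) = -60
  + (-5) · |4 -5; 2 4| = (-5)·(16 − (-10)) = -130
Sum: (12) + (-60) + (-130) = -178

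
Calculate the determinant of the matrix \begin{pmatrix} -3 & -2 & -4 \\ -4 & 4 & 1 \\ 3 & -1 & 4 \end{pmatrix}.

Expand along column 1:
  + (-3) · |4 1; -1 4| = (-3)·(16 − (-1)) = -51
  − (-4) · |-2 -4; -1 4| = −(-4)·(-8 − 4) = -48
  + 3 · |-2 -4; 4 1| = 3·(-2 − (-16)) = 42
Sum: (-51) + (-48) + (42) = -57

The determinant is -57.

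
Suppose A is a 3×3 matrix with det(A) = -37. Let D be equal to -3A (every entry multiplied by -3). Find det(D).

For a 3×3 matrix, det(-3A) = (-3)^3·det(A) = -27·det(A).
det(D) = (-27)·(-37) = 999

999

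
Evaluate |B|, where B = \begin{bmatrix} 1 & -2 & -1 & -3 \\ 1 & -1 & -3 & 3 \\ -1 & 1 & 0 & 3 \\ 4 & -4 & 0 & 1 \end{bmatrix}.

det(B) = -39

Expand along column 3 (it has 2 zeros):
  + (-1) · M_13   where M_13 = det([1 -1 3; -1 1 3; 4 -4 1]) = 0
  − (-3) · M_23   where M_23 = det([1 -2 -3; -1 1 3; 4 -4 1]) = -13
det = (+1)·(-1)·(0) + (-1)·(-3)·(-13) = -39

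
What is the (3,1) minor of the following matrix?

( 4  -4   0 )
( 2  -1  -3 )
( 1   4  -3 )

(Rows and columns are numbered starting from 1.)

12

Delete row 3 and column 1; the remaining 2×2 submatrix is [-4 0; -1 -3].
Its determinant is (-4)·(-3) − 0·(-1) = 12.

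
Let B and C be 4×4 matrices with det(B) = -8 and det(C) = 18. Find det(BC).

det(BC) = det(B)·det(C) = (-8)·(18) = -144

-144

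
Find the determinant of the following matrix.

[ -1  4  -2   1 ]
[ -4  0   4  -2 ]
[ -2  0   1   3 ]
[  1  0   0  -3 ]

-8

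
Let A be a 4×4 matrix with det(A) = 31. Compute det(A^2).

det(A^2) = (det A)^2 = (31)^2 = 961

961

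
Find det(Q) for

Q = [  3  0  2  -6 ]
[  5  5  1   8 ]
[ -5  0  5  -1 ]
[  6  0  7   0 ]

1995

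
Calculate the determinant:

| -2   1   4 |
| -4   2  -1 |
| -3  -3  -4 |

Expand along row 1:
  + (-2) · |2 -1; -3 -4| = (-2)·(-8 − 3) = 22
  − 1 · |-4 -1; -3 -4| = −1·(16 − 3) = -13
  + 4 · |-4 2; -3 -3| = 4·(12 − (-6)) = 72
Sum: (22) + (-13) + (72) = 81

81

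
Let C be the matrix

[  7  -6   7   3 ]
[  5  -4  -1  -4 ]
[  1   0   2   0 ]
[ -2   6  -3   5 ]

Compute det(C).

The determinant is 520.

Expand along row 3 (it has 2 zeros):
  + (1) · M_31   where M_31 = det([-6 7 3; -4 -1 -4; 6 -3 5]) = 128
  + (2) · M_33   where M_33 = det([7 -6 3; 5 -4 -4; -2 6 5]) = 196
det = (+1)·(1)·(128) + (+1)·(2)·(196) = 520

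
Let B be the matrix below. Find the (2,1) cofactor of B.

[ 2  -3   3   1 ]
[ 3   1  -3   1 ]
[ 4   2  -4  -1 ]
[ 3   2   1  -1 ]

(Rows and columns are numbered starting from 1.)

Delete row 2 and column 1; the remaining 3×3 submatrix is [-3 3 1; 2 -4 -1; 2 1 -1].
Its determinant is -5.
The cofactor carries sign (−1)^(2+1) = −1, so C_{2,1} = −(-5) = 5.

5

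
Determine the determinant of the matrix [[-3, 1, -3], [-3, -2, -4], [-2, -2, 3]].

53

Expand along column 1:
  + (-3) · |-2 -4; -2 3| = (-3)·(-6 − 8) = 42
  − (-3) · |1 -3; -2 3| = −(-3)·(3 − 6) = -9
  + (-2) · |1 -3; -2 -4| = (-2)·(-4 − 6) = 20
Sum: (42) + (-9) + (20) = 53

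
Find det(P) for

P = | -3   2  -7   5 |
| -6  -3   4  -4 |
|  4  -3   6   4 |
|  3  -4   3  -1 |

Expand along row 1:
  + (-3) · M_11   where M_11 = det([-3 4 -4; -3 6 4; -4 3 -1]) = -82
  − (2) · M_12   where M_12 = det([-6 4 -4; 4 6 4; 3 3 -1]) = 196
  + (-7) · M_13   where M_13 = det([-6 -3 -4; 4 -3 4; 3 -4 -1]) = -134
  − (5) · M_14   where M_14 = det([-6 -3 4; 4 -3 6; 3 -4 3]) = -136
det = (+1)·(-3)·(-82) + (-1)·(2)·(196) + (+1)·(-7)·(-134) + (-1)·(5)·(-136) = 1472

det(P) = 1472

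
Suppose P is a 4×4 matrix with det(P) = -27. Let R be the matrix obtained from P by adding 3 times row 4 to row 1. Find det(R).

The determinant is -27.

Adding a multiple of one row to another leaves the determinant unchanged.
det(R) = (1)·(-27) = -27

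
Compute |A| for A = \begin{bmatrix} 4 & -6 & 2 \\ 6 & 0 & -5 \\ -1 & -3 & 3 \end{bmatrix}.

-18

Expand along row 2:
  − 6 · |-6 2; -3 3| = −6·(-18 − (-6)) = 72
  − (-5) · |4 -6; -1 -3| = −(-5)·(-12 − 6) = -90
Sum: (72) + (-90) = -18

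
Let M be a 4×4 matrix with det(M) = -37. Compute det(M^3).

The determinant is -50653.

det(M^3) = (det M)^3 = (-37)^3 = -50653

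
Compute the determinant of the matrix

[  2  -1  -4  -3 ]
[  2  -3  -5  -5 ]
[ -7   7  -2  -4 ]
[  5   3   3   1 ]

Expand along row 1:
  + (2) · M_11   where M_11 = det([-3 -5 -5; 7 -2 -4; 3 3 1]) = -70
  − (-1) · M_12   where M_12 = det([2 -5 -5; -7 -2 -4; 5 3 1]) = 140
  + (-4) · M_13   where M_13 = det([2 -3 -5; -7 7 -4; 5 3 1]) = 357
  − (-3) · M_14   where M_14 = det([2 -3 -5; -7 7 -2; 5 3 3]) = 301
det = (+1)·(2)·(-70) + (-1)·(-1)·(140) + (+1)·(-4)·(357) + (-1)·(-3)·(301) = -525

-525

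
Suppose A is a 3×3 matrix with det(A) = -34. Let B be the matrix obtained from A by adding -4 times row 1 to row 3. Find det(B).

det(B) = -34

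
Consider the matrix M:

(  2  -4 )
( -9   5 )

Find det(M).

det(M) = 2·5 − (-4)·(-9) = 10 − 36 = -26

The determinant is -26.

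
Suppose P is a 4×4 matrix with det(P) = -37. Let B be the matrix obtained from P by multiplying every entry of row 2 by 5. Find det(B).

The determinant is -185.

Scaling one row by 5 multiplies the determinant by 5.
det(B) = (5)·(-37) = -185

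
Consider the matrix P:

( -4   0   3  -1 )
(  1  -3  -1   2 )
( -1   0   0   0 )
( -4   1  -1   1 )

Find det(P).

Expand along row 3 (it has 3 zeros):
  + (-1) · M_31   where M_31 = det([0 3 -1; -3 -1 2; 1 -1 1]) = 11
det = (+1)·(-1)·(11) = -11

-11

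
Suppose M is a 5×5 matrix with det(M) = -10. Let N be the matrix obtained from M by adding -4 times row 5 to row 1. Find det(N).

-10

Adding a multiple of one row to another leaves the determinant unchanged.
det(N) = (1)·(-10) = -10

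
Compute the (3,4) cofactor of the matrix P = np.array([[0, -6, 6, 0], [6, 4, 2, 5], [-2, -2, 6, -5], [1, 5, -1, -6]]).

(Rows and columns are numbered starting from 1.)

Delete row 3 and column 4; the remaining 3×3 submatrix is [0 -6 6; 6 4 2; 1 5 -1].
Its determinant is 108.
The cofactor carries sign (−1)^(3+4) = −1, so C_{3,4} = −(108) = -108.

-108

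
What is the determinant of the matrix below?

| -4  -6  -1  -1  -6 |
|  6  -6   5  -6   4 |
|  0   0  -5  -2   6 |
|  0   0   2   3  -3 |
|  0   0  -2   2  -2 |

2400

The matrix is block upper-triangular with a 2×2 block and a 3×3 block on the diagonal, so its determinant equals the product of the determinants of the diagonal blocks.
det of the 2×2 block = 60
det of the 3×3 block = 40
det = (60)·(40) = 2400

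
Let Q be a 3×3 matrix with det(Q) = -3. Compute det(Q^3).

det(Q^3) = (det Q)^3 = (-3)^3 = -27

-27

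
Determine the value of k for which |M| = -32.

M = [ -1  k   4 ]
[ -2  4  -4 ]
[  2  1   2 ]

-5

Expanding along the column containing k, det(M) is linear in k: det(M) = (-4)·k + (-52).
Set (-4)·k + (-52) = -32  ⇒  (-4)·k = 20  ⇒  k = -5.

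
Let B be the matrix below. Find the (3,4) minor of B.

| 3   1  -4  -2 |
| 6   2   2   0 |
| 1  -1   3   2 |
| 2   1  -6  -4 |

-10

Delete row 3 and column 4; the remaining 3×3 submatrix is [3 1 -4; 6 2 2; 2 1 -6].
Its determinant is -10.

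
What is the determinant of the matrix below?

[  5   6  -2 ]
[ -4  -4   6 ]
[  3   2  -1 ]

The determinant is 36.

Expand along row 1:
  + 5 · |-4 6; 2 -1| = 5·(4 − 12) = -40
  − 6 · |-4 6; 3 -1| = −6·(4 − 18) = 84
  + (-2) · |-4 -4; 3 2| = (-2)·(-8 − (-12)) = -8
Sum: (-40) + (84) + (-8) = 36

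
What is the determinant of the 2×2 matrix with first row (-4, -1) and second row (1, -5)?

det = (-4)·(-5) − (-1)·1 = 20 − (-1) = 21

21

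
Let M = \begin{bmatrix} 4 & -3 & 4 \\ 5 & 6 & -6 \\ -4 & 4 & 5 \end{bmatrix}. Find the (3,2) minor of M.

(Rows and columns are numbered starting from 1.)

The minor is -44.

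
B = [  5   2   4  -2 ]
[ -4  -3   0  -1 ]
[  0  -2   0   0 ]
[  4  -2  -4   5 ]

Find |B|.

24

Expand along row 3 (it has 3 zeros):
  − (-2) · M_32   where M_32 = det([5 4 -2; -4 0 -1; 4 -4 5]) = 12
det = (-1)·(-2)·(12) = 24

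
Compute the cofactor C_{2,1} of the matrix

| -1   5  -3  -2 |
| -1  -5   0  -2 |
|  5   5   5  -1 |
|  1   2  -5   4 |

Delete row 2 and column 1; the remaining 3×3 submatrix is [5 -3 -2; 5 5 -1; 2 -5 4].
Its determinant is 211.
The cofactor carries sign (−1)^(2+1) = −1, so C_{2,1} = −(211) = -211.

The cofactor is -211.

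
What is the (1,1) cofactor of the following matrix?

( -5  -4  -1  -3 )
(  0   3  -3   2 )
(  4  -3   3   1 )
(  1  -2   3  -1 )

Delete row 1 and column 1; the remaining 3×3 submatrix is [3 -3 2; -3 3 1; -2 3 -1].
Its determinant is -9.
The cofactor carries sign (−1)^(1+1) = +1, so C_{1,1} = +(-9) = -9.

-9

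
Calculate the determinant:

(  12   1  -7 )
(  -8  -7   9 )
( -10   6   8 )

-520

Expand along row 1:
  + 12 · |-7 9; 6 8| = 12·(-56 − 54) = -1320
  − 1 · |-8 9; -10 8| = −1·(-64 − (-90)) = -26
  + (-7) · |-8 -7; -10 6| = (-7)·(-48 − 70) = 826
Sum: (-1320) + (-26) + (826) = -520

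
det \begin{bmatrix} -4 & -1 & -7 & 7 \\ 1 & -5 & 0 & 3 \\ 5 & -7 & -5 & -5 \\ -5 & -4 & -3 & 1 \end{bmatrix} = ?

2885

Expand along row 2 (it has 1 zero):
  − (1) · M_21   where M_21 = det([-1 -7 7; -7 -5 -5; -4 -3 1]) = -162
  + (-5) · M_22   where M_22 = det([-4 -7 7; 5 -5 -5; -5 -3 1]) = -340
  + (3) · M_24   where M_24 = det([-4 -1 -7; 5 -7 -5; -5 -4 -3]) = 341
det = (-1)·(1)·(-162) + (+1)·(-5)·(-340) + (+1)·(3)·(341) = 2885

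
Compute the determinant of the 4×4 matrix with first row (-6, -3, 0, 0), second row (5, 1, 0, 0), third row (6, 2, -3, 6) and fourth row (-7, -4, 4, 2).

-270

The matrix is block lower-triangular with a 2×2 block and a 2×2 block on the diagonal, so its determinant equals the product of the determinants of the diagonal blocks.
det of the 2×2 block = 9
det of the 2×2 block = -30
det = (9)·(-30) = -270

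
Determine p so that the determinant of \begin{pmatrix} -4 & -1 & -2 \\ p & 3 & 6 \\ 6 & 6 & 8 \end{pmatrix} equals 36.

3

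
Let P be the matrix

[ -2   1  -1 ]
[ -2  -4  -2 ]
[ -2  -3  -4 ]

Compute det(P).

Expand along row 1:
  + (-2) · |-4 -2; -3 -4| = (-2)·(16 − 6) = -20
  − 1 · |-2 -2; -2 -4| = −1·(8 − 4) = -4
  + (-1) · |-2 -4; -2 -3| = (-1)·(6 − 8) = 2
Sum: (-20) + (-4) + (2) = -22

-22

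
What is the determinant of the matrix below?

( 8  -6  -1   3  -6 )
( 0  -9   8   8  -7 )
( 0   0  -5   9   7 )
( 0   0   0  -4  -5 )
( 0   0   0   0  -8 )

The determinant is 11520.

The matrix is upper triangular, so the determinant is the product of the diagonal entries:
det = (8) · (-9) · (-5) · (-4) · (-8) = 11520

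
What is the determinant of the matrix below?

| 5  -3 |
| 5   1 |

det = 5·1 − (-3)·5 = 5 − (-15) = 20

The determinant is 20.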